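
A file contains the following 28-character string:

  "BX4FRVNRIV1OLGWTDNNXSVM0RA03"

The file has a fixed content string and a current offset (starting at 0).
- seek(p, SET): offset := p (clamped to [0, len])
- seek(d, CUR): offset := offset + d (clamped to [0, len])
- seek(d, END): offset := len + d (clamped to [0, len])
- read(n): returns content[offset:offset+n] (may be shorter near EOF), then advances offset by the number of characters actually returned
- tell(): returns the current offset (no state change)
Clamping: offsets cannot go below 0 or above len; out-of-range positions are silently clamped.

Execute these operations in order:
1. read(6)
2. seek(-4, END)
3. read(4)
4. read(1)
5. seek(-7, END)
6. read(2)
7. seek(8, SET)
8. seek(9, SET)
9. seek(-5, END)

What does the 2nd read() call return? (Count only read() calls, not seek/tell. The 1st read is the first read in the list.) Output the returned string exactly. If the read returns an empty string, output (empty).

After 1 (read(6)): returned 'BX4FRV', offset=6
After 2 (seek(-4, END)): offset=24
After 3 (read(4)): returned 'RA03', offset=28
After 4 (read(1)): returned '', offset=28
After 5 (seek(-7, END)): offset=21
After 6 (read(2)): returned 'VM', offset=23
After 7 (seek(8, SET)): offset=8
After 8 (seek(9, SET)): offset=9
After 9 (seek(-5, END)): offset=23

Answer: RA03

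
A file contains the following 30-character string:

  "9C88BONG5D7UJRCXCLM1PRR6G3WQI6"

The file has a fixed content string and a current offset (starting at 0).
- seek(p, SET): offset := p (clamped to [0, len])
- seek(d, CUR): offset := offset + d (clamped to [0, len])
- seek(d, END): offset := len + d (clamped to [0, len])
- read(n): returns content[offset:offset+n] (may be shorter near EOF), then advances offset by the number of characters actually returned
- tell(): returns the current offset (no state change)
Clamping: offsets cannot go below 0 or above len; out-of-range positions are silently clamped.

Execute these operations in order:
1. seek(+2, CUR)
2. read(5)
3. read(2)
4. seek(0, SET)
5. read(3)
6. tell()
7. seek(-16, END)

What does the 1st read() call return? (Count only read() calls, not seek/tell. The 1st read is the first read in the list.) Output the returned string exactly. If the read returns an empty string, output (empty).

Answer: 88BON

Derivation:
After 1 (seek(+2, CUR)): offset=2
After 2 (read(5)): returned '88BON', offset=7
After 3 (read(2)): returned 'G5', offset=9
After 4 (seek(0, SET)): offset=0
After 5 (read(3)): returned '9C8', offset=3
After 6 (tell()): offset=3
After 7 (seek(-16, END)): offset=14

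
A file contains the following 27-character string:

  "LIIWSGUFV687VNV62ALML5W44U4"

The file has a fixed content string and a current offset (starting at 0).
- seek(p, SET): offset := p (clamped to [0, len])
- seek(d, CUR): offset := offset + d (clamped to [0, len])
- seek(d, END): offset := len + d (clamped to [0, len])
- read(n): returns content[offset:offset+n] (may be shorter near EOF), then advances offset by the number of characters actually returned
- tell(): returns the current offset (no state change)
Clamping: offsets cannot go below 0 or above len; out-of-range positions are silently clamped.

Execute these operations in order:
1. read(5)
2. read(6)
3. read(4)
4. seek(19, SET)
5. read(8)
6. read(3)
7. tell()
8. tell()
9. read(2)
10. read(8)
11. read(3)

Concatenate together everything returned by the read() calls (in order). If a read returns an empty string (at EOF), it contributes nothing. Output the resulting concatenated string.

Answer: LIIWSGUFV687VNVML5W44U4

Derivation:
After 1 (read(5)): returned 'LIIWS', offset=5
After 2 (read(6)): returned 'GUFV68', offset=11
After 3 (read(4)): returned '7VNV', offset=15
After 4 (seek(19, SET)): offset=19
After 5 (read(8)): returned 'ML5W44U4', offset=27
After 6 (read(3)): returned '', offset=27
After 7 (tell()): offset=27
After 8 (tell()): offset=27
After 9 (read(2)): returned '', offset=27
After 10 (read(8)): returned '', offset=27
After 11 (read(3)): returned '', offset=27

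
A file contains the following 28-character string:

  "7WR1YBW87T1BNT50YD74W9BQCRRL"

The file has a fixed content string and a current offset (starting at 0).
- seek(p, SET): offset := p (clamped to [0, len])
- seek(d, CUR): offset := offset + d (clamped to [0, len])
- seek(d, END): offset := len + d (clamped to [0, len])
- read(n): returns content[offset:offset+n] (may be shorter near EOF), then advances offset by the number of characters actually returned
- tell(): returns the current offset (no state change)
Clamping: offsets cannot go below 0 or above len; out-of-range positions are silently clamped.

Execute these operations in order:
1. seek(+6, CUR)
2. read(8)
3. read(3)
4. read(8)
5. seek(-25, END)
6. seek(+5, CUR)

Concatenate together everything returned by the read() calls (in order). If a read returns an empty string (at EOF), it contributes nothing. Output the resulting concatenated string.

After 1 (seek(+6, CUR)): offset=6
After 2 (read(8)): returned 'W87T1BNT', offset=14
After 3 (read(3)): returned '50Y', offset=17
After 4 (read(8)): returned 'D74W9BQC', offset=25
After 5 (seek(-25, END)): offset=3
After 6 (seek(+5, CUR)): offset=8

Answer: W87T1BNT50YD74W9BQC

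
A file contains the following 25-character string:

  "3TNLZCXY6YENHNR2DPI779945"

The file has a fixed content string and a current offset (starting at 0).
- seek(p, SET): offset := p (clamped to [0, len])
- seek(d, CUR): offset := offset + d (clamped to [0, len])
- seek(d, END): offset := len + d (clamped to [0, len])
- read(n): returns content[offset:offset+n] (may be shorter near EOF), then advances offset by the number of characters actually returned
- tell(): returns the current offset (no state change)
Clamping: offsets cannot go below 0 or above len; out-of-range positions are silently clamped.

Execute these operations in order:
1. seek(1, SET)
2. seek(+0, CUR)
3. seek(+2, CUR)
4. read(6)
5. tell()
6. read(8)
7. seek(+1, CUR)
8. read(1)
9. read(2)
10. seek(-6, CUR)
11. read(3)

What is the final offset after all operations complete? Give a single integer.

After 1 (seek(1, SET)): offset=1
After 2 (seek(+0, CUR)): offset=1
After 3 (seek(+2, CUR)): offset=3
After 4 (read(6)): returned 'LZCXY6', offset=9
After 5 (tell()): offset=9
After 6 (read(8)): returned 'YENHNR2D', offset=17
After 7 (seek(+1, CUR)): offset=18
After 8 (read(1)): returned 'I', offset=19
After 9 (read(2)): returned '77', offset=21
After 10 (seek(-6, CUR)): offset=15
After 11 (read(3)): returned '2DP', offset=18

Answer: 18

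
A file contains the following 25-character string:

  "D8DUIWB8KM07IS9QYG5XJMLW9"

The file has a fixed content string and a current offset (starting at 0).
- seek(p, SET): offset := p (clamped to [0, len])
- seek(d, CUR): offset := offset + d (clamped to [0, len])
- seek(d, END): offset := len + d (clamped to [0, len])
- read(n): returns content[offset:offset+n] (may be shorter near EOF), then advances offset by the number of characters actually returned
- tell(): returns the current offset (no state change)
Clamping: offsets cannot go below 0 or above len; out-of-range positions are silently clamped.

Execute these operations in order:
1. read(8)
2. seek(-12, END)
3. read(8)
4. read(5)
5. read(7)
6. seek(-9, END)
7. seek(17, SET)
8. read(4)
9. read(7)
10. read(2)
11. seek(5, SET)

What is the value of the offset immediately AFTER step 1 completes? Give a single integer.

After 1 (read(8)): returned 'D8DUIWB8', offset=8

Answer: 8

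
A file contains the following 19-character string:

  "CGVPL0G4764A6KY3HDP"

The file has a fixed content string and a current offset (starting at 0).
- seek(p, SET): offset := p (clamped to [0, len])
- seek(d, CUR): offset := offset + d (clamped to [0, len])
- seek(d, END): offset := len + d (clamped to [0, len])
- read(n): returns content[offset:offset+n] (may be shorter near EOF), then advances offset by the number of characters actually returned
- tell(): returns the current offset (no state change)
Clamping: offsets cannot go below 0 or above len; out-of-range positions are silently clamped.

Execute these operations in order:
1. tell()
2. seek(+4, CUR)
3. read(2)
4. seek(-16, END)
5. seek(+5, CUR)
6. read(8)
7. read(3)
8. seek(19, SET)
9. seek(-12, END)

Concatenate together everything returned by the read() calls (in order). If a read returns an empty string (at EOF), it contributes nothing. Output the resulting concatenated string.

After 1 (tell()): offset=0
After 2 (seek(+4, CUR)): offset=4
After 3 (read(2)): returned 'L0', offset=6
After 4 (seek(-16, END)): offset=3
After 5 (seek(+5, CUR)): offset=8
After 6 (read(8)): returned '764A6KY3', offset=16
After 7 (read(3)): returned 'HDP', offset=19
After 8 (seek(19, SET)): offset=19
After 9 (seek(-12, END)): offset=7

Answer: L0764A6KY3HDP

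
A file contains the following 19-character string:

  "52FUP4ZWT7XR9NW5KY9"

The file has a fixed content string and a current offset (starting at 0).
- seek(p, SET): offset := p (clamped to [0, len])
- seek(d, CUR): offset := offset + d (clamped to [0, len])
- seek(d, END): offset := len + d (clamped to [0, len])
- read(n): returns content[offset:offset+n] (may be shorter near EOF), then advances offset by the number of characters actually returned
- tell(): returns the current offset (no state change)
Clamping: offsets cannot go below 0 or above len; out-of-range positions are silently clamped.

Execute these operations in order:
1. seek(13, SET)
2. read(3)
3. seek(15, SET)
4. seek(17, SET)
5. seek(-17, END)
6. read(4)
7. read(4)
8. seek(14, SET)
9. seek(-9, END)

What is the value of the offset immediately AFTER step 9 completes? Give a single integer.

After 1 (seek(13, SET)): offset=13
After 2 (read(3)): returned 'NW5', offset=16
After 3 (seek(15, SET)): offset=15
After 4 (seek(17, SET)): offset=17
After 5 (seek(-17, END)): offset=2
After 6 (read(4)): returned 'FUP4', offset=6
After 7 (read(4)): returned 'ZWT7', offset=10
After 8 (seek(14, SET)): offset=14
After 9 (seek(-9, END)): offset=10

Answer: 10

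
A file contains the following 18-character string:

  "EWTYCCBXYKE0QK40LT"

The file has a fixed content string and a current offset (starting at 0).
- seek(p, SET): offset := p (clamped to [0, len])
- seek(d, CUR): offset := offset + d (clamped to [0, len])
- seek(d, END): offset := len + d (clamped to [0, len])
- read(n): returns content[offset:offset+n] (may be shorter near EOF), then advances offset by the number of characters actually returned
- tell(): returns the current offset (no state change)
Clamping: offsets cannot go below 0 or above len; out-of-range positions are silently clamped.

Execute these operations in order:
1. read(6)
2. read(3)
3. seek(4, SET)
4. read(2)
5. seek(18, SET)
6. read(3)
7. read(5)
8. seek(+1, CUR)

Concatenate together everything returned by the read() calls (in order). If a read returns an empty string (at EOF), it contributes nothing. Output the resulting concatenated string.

Answer: EWTYCCBXYCC

Derivation:
After 1 (read(6)): returned 'EWTYCC', offset=6
After 2 (read(3)): returned 'BXY', offset=9
After 3 (seek(4, SET)): offset=4
After 4 (read(2)): returned 'CC', offset=6
After 5 (seek(18, SET)): offset=18
After 6 (read(3)): returned '', offset=18
After 7 (read(5)): returned '', offset=18
After 8 (seek(+1, CUR)): offset=18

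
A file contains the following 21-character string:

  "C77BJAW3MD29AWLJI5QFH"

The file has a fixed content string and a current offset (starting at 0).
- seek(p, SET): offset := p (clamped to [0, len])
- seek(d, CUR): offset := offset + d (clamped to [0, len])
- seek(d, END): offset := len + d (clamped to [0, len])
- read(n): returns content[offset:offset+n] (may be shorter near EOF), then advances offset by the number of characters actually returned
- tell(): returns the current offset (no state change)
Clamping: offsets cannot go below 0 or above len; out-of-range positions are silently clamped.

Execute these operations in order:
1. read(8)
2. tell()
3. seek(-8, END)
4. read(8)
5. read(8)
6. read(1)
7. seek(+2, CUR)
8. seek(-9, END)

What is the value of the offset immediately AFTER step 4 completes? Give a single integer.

Answer: 21

Derivation:
After 1 (read(8)): returned 'C77BJAW3', offset=8
After 2 (tell()): offset=8
After 3 (seek(-8, END)): offset=13
After 4 (read(8)): returned 'WLJI5QFH', offset=21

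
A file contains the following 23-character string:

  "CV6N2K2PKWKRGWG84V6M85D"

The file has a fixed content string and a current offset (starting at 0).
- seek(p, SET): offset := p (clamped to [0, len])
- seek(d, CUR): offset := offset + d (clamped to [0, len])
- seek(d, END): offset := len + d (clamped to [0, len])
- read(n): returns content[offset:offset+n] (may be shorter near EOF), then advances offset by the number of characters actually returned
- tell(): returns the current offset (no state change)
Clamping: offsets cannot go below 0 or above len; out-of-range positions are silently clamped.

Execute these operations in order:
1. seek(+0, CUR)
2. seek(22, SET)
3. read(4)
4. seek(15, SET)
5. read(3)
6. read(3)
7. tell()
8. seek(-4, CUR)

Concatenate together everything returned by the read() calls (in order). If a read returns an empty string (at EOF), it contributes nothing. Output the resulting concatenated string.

Answer: D84V6M8

Derivation:
After 1 (seek(+0, CUR)): offset=0
After 2 (seek(22, SET)): offset=22
After 3 (read(4)): returned 'D', offset=23
After 4 (seek(15, SET)): offset=15
After 5 (read(3)): returned '84V', offset=18
After 6 (read(3)): returned '6M8', offset=21
After 7 (tell()): offset=21
After 8 (seek(-4, CUR)): offset=17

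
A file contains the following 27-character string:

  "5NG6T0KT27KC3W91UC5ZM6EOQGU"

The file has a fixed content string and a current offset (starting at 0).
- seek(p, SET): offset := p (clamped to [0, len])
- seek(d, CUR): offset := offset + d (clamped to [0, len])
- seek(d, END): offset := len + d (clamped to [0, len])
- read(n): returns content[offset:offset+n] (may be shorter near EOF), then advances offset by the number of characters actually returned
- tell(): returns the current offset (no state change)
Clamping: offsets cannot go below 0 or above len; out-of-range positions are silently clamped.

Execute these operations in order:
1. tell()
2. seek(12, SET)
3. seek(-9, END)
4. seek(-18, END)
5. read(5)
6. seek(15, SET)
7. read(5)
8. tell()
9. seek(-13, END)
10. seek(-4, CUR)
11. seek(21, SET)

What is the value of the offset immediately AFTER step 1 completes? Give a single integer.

Answer: 0

Derivation:
After 1 (tell()): offset=0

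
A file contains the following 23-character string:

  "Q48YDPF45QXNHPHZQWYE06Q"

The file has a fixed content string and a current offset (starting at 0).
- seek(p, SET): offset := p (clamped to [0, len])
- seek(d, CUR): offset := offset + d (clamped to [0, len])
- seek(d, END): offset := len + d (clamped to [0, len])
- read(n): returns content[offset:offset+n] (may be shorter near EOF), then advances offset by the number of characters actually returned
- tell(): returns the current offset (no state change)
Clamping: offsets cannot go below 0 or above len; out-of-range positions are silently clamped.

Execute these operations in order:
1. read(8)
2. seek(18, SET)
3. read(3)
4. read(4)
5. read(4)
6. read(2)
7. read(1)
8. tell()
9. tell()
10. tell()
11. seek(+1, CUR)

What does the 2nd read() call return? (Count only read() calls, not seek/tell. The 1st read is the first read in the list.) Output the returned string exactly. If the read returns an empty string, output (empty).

Answer: YE0

Derivation:
After 1 (read(8)): returned 'Q48YDPF4', offset=8
After 2 (seek(18, SET)): offset=18
After 3 (read(3)): returned 'YE0', offset=21
After 4 (read(4)): returned '6Q', offset=23
After 5 (read(4)): returned '', offset=23
After 6 (read(2)): returned '', offset=23
After 7 (read(1)): returned '', offset=23
After 8 (tell()): offset=23
After 9 (tell()): offset=23
After 10 (tell()): offset=23
After 11 (seek(+1, CUR)): offset=23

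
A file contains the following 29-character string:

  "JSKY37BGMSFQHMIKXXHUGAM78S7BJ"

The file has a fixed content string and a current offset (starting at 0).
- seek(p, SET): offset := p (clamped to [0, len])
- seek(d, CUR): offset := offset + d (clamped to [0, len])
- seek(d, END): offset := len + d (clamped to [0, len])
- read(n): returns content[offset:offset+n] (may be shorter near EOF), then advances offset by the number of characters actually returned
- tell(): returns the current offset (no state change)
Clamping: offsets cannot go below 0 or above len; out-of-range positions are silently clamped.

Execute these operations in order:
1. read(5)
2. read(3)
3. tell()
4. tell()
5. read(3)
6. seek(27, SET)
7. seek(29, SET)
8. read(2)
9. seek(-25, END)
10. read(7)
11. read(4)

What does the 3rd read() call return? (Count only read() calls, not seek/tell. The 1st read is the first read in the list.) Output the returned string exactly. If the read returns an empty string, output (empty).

Answer: MSF

Derivation:
After 1 (read(5)): returned 'JSKY3', offset=5
After 2 (read(3)): returned '7BG', offset=8
After 3 (tell()): offset=8
After 4 (tell()): offset=8
After 5 (read(3)): returned 'MSF', offset=11
After 6 (seek(27, SET)): offset=27
After 7 (seek(29, SET)): offset=29
After 8 (read(2)): returned '', offset=29
After 9 (seek(-25, END)): offset=4
After 10 (read(7)): returned '37BGMSF', offset=11
After 11 (read(4)): returned 'QHMI', offset=15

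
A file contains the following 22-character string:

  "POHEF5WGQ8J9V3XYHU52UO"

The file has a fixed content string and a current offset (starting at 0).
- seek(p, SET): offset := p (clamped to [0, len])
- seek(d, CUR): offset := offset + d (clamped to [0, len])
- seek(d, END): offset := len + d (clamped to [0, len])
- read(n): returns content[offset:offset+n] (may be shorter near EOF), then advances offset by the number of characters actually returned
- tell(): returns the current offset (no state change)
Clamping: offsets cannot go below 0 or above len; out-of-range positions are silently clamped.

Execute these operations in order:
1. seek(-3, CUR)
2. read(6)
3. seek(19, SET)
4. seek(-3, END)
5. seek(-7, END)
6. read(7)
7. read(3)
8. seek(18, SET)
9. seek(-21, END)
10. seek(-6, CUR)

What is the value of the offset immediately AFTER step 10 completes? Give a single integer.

Answer: 0

Derivation:
After 1 (seek(-3, CUR)): offset=0
After 2 (read(6)): returned 'POHEF5', offset=6
After 3 (seek(19, SET)): offset=19
After 4 (seek(-3, END)): offset=19
After 5 (seek(-7, END)): offset=15
After 6 (read(7)): returned 'YHU52UO', offset=22
After 7 (read(3)): returned '', offset=22
After 8 (seek(18, SET)): offset=18
After 9 (seek(-21, END)): offset=1
After 10 (seek(-6, CUR)): offset=0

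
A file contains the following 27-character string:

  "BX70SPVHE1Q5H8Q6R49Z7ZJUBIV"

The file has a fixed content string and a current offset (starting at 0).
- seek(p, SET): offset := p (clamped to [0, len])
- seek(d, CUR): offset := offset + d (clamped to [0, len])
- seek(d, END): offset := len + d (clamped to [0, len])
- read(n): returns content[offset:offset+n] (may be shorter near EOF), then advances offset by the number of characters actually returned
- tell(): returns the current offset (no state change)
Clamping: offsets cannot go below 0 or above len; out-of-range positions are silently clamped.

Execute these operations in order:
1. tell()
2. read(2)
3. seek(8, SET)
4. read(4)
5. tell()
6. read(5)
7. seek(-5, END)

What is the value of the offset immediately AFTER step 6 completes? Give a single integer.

Answer: 17

Derivation:
After 1 (tell()): offset=0
After 2 (read(2)): returned 'BX', offset=2
After 3 (seek(8, SET)): offset=8
After 4 (read(4)): returned 'E1Q5', offset=12
After 5 (tell()): offset=12
After 6 (read(5)): returned 'H8Q6R', offset=17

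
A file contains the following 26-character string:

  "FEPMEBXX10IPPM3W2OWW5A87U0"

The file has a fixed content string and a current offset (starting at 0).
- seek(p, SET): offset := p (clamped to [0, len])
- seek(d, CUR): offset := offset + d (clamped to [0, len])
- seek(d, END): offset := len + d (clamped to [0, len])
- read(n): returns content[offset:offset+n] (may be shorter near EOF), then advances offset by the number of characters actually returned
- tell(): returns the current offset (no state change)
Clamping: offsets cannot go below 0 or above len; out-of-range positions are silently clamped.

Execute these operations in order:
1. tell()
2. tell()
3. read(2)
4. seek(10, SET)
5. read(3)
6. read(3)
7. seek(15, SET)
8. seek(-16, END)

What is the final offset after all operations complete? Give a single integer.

Answer: 10

Derivation:
After 1 (tell()): offset=0
After 2 (tell()): offset=0
After 3 (read(2)): returned 'FE', offset=2
After 4 (seek(10, SET)): offset=10
After 5 (read(3)): returned 'IPP', offset=13
After 6 (read(3)): returned 'M3W', offset=16
After 7 (seek(15, SET)): offset=15
After 8 (seek(-16, END)): offset=10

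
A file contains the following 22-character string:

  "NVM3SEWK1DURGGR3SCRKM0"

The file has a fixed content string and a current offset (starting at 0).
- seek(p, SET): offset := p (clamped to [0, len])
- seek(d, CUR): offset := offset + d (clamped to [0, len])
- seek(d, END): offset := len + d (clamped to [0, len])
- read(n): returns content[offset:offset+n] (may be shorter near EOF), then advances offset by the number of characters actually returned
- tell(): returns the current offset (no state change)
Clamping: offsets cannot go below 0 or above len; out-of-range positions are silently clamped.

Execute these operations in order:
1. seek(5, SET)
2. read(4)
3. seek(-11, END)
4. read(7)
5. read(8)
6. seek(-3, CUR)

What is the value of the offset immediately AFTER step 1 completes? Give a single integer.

Answer: 5

Derivation:
After 1 (seek(5, SET)): offset=5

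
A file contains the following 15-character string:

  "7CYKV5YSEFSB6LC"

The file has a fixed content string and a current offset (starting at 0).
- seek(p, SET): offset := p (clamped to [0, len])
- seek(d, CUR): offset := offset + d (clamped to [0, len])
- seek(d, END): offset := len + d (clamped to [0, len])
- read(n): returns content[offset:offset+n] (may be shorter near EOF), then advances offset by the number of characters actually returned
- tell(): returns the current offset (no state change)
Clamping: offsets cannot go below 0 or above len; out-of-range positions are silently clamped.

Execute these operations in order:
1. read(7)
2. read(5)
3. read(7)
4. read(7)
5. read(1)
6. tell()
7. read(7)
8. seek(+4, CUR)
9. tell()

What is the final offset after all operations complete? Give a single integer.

Answer: 15

Derivation:
After 1 (read(7)): returned '7CYKV5Y', offset=7
After 2 (read(5)): returned 'SEFSB', offset=12
After 3 (read(7)): returned '6LC', offset=15
After 4 (read(7)): returned '', offset=15
After 5 (read(1)): returned '', offset=15
After 6 (tell()): offset=15
After 7 (read(7)): returned '', offset=15
After 8 (seek(+4, CUR)): offset=15
After 9 (tell()): offset=15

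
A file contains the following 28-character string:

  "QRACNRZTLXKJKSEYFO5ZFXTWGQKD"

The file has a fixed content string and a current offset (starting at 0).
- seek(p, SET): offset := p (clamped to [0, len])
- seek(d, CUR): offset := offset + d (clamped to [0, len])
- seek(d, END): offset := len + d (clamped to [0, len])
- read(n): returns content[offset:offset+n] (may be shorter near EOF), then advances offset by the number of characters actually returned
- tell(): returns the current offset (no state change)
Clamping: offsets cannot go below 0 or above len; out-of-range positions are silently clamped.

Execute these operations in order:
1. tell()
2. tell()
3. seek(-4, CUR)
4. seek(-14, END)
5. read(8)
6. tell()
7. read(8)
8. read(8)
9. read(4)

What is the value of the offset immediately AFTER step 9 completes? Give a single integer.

After 1 (tell()): offset=0
After 2 (tell()): offset=0
After 3 (seek(-4, CUR)): offset=0
After 4 (seek(-14, END)): offset=14
After 5 (read(8)): returned 'EYFO5ZFX', offset=22
After 6 (tell()): offset=22
After 7 (read(8)): returned 'TWGQKD', offset=28
After 8 (read(8)): returned '', offset=28
After 9 (read(4)): returned '', offset=28

Answer: 28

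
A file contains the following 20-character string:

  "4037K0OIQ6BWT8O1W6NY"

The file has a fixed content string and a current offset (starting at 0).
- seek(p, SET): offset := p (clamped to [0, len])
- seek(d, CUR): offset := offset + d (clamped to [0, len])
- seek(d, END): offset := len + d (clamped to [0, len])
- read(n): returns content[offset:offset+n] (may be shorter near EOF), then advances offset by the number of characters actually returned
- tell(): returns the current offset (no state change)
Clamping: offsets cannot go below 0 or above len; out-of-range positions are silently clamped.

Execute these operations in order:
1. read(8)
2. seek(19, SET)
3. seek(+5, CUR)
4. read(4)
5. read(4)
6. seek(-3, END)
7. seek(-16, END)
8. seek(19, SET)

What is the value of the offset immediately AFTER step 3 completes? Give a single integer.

Answer: 20

Derivation:
After 1 (read(8)): returned '4037K0OI', offset=8
After 2 (seek(19, SET)): offset=19
After 3 (seek(+5, CUR)): offset=20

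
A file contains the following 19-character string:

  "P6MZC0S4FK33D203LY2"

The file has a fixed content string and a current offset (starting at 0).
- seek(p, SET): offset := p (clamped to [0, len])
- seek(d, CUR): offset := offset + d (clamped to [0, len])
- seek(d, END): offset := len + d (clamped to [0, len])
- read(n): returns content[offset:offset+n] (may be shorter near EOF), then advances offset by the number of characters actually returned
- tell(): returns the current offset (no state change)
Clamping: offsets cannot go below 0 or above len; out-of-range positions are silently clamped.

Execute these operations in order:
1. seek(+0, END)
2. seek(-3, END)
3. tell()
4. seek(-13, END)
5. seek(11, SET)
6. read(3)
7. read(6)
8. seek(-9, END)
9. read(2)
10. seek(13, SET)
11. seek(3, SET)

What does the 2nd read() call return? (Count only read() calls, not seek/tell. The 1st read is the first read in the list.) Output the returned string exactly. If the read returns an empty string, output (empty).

Answer: 03LY2

Derivation:
After 1 (seek(+0, END)): offset=19
After 2 (seek(-3, END)): offset=16
After 3 (tell()): offset=16
After 4 (seek(-13, END)): offset=6
After 5 (seek(11, SET)): offset=11
After 6 (read(3)): returned '3D2', offset=14
After 7 (read(6)): returned '03LY2', offset=19
After 8 (seek(-9, END)): offset=10
After 9 (read(2)): returned '33', offset=12
After 10 (seek(13, SET)): offset=13
After 11 (seek(3, SET)): offset=3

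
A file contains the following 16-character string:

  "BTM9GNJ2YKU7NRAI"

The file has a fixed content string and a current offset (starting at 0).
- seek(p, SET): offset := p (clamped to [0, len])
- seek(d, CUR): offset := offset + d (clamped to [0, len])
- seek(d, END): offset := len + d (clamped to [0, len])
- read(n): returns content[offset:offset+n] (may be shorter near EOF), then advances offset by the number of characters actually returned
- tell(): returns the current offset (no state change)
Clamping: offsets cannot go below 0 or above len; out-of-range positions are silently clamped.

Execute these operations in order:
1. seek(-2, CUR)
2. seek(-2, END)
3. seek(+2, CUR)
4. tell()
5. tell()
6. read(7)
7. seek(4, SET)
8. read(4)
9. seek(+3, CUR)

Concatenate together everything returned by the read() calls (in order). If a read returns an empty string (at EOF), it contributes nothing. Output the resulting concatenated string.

After 1 (seek(-2, CUR)): offset=0
After 2 (seek(-2, END)): offset=14
After 3 (seek(+2, CUR)): offset=16
After 4 (tell()): offset=16
After 5 (tell()): offset=16
After 6 (read(7)): returned '', offset=16
After 7 (seek(4, SET)): offset=4
After 8 (read(4)): returned 'GNJ2', offset=8
After 9 (seek(+3, CUR)): offset=11

Answer: GNJ2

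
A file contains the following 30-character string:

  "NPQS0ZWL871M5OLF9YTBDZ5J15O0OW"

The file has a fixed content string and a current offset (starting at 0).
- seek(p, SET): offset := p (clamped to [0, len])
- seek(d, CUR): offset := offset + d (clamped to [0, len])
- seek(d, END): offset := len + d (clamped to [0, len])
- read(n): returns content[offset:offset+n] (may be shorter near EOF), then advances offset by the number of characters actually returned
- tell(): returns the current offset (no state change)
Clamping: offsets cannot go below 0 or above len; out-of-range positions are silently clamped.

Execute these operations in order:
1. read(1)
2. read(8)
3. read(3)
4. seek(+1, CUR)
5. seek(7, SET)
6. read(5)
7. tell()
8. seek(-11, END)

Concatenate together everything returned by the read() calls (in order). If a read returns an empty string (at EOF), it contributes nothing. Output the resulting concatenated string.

Answer: NPQS0ZWL871ML871M

Derivation:
After 1 (read(1)): returned 'N', offset=1
After 2 (read(8)): returned 'PQS0ZWL8', offset=9
After 3 (read(3)): returned '71M', offset=12
After 4 (seek(+1, CUR)): offset=13
After 5 (seek(7, SET)): offset=7
After 6 (read(5)): returned 'L871M', offset=12
After 7 (tell()): offset=12
After 8 (seek(-11, END)): offset=19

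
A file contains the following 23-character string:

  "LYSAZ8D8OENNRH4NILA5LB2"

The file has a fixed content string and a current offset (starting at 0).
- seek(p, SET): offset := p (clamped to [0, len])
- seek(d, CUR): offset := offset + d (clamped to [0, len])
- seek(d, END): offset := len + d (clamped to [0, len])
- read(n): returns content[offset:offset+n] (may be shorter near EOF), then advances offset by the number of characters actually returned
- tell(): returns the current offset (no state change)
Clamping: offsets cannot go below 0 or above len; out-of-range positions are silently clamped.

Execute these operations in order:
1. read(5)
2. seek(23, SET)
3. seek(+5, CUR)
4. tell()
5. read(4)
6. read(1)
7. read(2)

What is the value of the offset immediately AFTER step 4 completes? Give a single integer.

Answer: 23

Derivation:
After 1 (read(5)): returned 'LYSAZ', offset=5
After 2 (seek(23, SET)): offset=23
After 3 (seek(+5, CUR)): offset=23
After 4 (tell()): offset=23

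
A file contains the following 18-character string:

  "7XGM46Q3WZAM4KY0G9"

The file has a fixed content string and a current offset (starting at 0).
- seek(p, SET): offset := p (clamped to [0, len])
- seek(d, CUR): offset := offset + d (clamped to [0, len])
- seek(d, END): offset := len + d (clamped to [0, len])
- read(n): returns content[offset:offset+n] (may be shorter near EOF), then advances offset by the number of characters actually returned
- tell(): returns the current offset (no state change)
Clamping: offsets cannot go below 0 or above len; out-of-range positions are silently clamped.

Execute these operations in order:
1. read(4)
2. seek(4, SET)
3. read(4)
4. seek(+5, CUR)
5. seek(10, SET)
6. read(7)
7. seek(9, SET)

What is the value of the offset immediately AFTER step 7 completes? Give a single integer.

After 1 (read(4)): returned '7XGM', offset=4
After 2 (seek(4, SET)): offset=4
After 3 (read(4)): returned '46Q3', offset=8
After 4 (seek(+5, CUR)): offset=13
After 5 (seek(10, SET)): offset=10
After 6 (read(7)): returned 'AM4KY0G', offset=17
After 7 (seek(9, SET)): offset=9

Answer: 9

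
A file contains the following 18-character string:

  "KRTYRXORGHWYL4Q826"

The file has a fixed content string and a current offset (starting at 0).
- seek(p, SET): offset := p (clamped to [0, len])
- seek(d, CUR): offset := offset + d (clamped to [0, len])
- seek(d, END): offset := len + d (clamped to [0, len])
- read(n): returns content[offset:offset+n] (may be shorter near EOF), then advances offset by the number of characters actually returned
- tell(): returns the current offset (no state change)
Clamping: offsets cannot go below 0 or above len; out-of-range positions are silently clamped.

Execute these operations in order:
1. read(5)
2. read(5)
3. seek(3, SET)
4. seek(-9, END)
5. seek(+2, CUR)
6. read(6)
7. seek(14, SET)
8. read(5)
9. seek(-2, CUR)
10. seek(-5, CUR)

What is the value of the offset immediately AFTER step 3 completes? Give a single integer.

After 1 (read(5)): returned 'KRTYR', offset=5
After 2 (read(5)): returned 'XORGH', offset=10
After 3 (seek(3, SET)): offset=3

Answer: 3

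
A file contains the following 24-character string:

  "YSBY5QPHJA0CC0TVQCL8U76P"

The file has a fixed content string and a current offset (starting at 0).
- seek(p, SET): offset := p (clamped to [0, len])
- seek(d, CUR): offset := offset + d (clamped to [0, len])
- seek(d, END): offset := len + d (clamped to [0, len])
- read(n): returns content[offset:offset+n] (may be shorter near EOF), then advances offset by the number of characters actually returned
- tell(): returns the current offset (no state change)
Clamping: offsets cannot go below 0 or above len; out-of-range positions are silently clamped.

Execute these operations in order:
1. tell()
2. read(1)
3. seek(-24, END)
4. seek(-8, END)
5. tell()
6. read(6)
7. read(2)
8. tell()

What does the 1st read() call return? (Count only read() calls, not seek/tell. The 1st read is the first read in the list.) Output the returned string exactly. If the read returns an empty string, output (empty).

After 1 (tell()): offset=0
After 2 (read(1)): returned 'Y', offset=1
After 3 (seek(-24, END)): offset=0
After 4 (seek(-8, END)): offset=16
After 5 (tell()): offset=16
After 6 (read(6)): returned 'QCL8U7', offset=22
After 7 (read(2)): returned '6P', offset=24
After 8 (tell()): offset=24

Answer: Y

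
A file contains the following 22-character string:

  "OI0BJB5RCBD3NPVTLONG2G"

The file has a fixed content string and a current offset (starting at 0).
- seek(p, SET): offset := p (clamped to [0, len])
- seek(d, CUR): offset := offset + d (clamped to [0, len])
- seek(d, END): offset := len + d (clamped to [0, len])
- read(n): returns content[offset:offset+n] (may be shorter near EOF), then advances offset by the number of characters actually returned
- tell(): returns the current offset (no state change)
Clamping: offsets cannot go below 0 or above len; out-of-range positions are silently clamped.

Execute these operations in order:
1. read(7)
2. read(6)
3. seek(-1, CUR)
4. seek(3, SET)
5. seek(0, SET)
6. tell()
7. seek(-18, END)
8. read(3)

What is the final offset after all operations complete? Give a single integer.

Answer: 7

Derivation:
After 1 (read(7)): returned 'OI0BJB5', offset=7
After 2 (read(6)): returned 'RCBD3N', offset=13
After 3 (seek(-1, CUR)): offset=12
After 4 (seek(3, SET)): offset=3
After 5 (seek(0, SET)): offset=0
After 6 (tell()): offset=0
After 7 (seek(-18, END)): offset=4
After 8 (read(3)): returned 'JB5', offset=7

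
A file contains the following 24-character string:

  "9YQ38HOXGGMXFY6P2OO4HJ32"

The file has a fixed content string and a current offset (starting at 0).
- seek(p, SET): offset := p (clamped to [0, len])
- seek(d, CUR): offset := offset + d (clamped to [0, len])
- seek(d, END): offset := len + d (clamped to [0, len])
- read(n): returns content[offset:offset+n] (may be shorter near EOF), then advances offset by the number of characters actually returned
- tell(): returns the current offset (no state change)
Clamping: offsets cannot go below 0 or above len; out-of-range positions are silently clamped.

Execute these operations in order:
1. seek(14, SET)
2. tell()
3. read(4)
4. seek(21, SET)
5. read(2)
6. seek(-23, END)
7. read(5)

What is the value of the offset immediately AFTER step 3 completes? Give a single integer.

Answer: 18

Derivation:
After 1 (seek(14, SET)): offset=14
After 2 (tell()): offset=14
After 3 (read(4)): returned '6P2O', offset=18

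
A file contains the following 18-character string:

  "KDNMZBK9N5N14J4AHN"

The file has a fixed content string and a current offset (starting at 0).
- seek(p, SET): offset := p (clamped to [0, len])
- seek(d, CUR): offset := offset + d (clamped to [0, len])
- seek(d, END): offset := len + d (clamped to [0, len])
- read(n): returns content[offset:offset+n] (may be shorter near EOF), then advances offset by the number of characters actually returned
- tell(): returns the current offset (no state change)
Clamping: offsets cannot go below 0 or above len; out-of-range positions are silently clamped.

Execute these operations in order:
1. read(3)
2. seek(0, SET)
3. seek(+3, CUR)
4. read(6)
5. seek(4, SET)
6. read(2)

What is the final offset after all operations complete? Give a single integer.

After 1 (read(3)): returned 'KDN', offset=3
After 2 (seek(0, SET)): offset=0
After 3 (seek(+3, CUR)): offset=3
After 4 (read(6)): returned 'MZBK9N', offset=9
After 5 (seek(4, SET)): offset=4
After 6 (read(2)): returned 'ZB', offset=6

Answer: 6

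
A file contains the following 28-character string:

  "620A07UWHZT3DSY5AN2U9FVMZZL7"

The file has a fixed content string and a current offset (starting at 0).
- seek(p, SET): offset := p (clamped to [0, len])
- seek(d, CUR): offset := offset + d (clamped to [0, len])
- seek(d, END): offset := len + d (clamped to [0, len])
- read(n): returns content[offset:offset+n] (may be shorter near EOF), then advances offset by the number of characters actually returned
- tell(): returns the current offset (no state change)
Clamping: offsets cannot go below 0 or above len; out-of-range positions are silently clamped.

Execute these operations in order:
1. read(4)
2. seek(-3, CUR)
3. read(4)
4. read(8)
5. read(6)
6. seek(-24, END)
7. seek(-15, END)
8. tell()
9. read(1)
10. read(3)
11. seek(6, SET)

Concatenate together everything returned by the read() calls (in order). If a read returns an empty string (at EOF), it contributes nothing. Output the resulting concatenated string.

After 1 (read(4)): returned '620A', offset=4
After 2 (seek(-3, CUR)): offset=1
After 3 (read(4)): returned '20A0', offset=5
After 4 (read(8)): returned '7UWHZT3D', offset=13
After 5 (read(6)): returned 'SY5AN2', offset=19
After 6 (seek(-24, END)): offset=4
After 7 (seek(-15, END)): offset=13
After 8 (tell()): offset=13
After 9 (read(1)): returned 'S', offset=14
After 10 (read(3)): returned 'Y5A', offset=17
After 11 (seek(6, SET)): offset=6

Answer: 620A20A07UWHZT3DSY5AN2SY5A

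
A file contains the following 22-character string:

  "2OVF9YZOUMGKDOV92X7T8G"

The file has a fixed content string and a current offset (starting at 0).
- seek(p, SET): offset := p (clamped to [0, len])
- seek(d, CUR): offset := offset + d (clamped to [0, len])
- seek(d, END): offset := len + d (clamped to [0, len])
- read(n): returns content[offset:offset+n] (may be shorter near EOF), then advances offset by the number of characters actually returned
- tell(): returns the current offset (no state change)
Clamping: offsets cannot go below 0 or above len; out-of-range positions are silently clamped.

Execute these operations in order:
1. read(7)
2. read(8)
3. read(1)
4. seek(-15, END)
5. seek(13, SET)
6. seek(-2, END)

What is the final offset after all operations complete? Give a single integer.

After 1 (read(7)): returned '2OVF9YZ', offset=7
After 2 (read(8)): returned 'OUMGKDOV', offset=15
After 3 (read(1)): returned '9', offset=16
After 4 (seek(-15, END)): offset=7
After 5 (seek(13, SET)): offset=13
After 6 (seek(-2, END)): offset=20

Answer: 20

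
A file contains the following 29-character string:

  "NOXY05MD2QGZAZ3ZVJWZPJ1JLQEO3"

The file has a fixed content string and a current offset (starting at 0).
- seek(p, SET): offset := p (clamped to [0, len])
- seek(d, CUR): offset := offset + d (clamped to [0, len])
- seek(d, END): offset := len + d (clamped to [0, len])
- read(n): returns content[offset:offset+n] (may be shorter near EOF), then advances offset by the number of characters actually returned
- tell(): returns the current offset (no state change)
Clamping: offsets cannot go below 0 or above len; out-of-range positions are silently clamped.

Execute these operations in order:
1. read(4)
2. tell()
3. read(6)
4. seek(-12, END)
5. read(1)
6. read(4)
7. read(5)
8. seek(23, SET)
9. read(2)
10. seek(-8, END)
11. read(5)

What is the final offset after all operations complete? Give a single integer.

After 1 (read(4)): returned 'NOXY', offset=4
After 2 (tell()): offset=4
After 3 (read(6)): returned '05MD2Q', offset=10
After 4 (seek(-12, END)): offset=17
After 5 (read(1)): returned 'J', offset=18
After 6 (read(4)): returned 'WZPJ', offset=22
After 7 (read(5)): returned '1JLQE', offset=27
After 8 (seek(23, SET)): offset=23
After 9 (read(2)): returned 'JL', offset=25
After 10 (seek(-8, END)): offset=21
After 11 (read(5)): returned 'J1JLQ', offset=26

Answer: 26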